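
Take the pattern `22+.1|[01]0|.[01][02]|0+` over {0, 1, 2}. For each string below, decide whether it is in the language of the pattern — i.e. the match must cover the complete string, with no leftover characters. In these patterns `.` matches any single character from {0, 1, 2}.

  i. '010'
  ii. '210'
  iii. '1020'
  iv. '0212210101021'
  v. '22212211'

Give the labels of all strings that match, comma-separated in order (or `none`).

i, ii

i → match
ii → match
iii → no match
iv → no match
v → no match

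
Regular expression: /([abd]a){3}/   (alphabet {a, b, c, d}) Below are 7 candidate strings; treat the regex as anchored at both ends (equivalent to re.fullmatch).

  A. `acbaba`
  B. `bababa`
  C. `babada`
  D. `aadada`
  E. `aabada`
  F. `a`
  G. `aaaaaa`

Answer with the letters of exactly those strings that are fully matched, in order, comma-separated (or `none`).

B, C, D, E, G

A → no match
B → match
C → match
D → match
E → match
F → no match
G → match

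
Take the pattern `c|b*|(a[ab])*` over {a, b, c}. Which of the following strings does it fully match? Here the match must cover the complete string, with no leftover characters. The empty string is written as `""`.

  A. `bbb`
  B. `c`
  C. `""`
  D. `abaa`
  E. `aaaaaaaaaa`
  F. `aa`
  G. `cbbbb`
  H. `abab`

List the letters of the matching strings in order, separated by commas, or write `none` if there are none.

A, B, C, D, E, F, H

A → match
B → match
C → match
D → match
E → match
F → match
G → no match
H → match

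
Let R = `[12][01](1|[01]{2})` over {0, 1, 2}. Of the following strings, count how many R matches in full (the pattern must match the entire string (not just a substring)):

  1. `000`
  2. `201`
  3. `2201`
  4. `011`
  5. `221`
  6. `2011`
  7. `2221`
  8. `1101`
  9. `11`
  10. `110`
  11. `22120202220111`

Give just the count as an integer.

1 → no match
2 → match
3 → no match
4 → no match
5 → no match
6 → match
7 → no match
8 → match
9 → no match
10 → no match
11 → no match
Total matched: 3

3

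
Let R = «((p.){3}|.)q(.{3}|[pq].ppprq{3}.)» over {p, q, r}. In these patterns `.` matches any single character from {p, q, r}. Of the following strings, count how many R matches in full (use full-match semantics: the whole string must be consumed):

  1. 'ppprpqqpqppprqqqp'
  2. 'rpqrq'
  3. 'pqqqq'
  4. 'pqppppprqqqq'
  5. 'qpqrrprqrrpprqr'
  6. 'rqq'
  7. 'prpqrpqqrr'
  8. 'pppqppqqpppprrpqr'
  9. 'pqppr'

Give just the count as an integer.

4

1 → match
2 → no match
3 → match
4 → match
5 → no match
6 → no match
7 → no match
8 → no match
9 → match
Total matched: 4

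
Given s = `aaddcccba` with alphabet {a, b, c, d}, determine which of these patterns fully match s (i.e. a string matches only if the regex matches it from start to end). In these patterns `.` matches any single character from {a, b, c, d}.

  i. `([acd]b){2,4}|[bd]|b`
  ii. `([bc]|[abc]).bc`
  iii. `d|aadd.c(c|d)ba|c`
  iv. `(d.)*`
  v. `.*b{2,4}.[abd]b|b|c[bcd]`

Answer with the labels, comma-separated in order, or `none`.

iii

i → no match
ii → no match — must end with `bc`
iii → match
iv → no match
v → no match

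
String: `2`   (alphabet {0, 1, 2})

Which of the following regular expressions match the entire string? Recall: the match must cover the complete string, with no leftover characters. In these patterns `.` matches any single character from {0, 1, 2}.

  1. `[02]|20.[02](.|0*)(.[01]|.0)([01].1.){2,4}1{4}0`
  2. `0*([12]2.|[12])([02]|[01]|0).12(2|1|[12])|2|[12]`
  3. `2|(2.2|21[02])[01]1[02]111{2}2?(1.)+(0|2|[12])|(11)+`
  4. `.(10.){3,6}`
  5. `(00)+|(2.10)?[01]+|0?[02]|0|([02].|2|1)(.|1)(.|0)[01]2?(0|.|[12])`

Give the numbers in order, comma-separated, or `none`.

1 → match
2 → match
3 → match
4 → no match
5 → match

1, 2, 3, 5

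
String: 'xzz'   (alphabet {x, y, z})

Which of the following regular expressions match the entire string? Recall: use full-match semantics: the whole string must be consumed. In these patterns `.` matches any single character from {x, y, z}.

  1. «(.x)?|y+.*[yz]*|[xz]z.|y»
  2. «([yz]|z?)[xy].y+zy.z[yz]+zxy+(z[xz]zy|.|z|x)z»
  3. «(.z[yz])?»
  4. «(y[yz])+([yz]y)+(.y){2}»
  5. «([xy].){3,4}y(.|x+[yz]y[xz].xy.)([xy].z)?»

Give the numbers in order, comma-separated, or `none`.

1, 3

1 → match
2 → no match
3 → match
4 → no match — must start with 'y'
5 → no match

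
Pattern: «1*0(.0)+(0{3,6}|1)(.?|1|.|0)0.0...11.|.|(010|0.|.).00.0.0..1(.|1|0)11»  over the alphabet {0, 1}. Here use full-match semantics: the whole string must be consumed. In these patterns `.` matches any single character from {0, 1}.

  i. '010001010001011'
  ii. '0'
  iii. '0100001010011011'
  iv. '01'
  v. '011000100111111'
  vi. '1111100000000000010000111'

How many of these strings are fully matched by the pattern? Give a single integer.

4

i → match
ii. '0' → match
iii → match
iv. '01' → no match
v → no match
vi → match
Total matched: 4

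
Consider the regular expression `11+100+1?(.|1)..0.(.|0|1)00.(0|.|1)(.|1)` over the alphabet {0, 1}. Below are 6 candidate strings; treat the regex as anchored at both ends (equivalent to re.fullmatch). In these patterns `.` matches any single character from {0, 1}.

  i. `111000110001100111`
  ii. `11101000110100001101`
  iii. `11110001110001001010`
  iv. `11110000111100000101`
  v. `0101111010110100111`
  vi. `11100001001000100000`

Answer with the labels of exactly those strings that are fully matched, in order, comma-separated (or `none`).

i, iv

i → match
ii → no match
iii → no match
iv → match
v → no match — must start with `11`
vi → no match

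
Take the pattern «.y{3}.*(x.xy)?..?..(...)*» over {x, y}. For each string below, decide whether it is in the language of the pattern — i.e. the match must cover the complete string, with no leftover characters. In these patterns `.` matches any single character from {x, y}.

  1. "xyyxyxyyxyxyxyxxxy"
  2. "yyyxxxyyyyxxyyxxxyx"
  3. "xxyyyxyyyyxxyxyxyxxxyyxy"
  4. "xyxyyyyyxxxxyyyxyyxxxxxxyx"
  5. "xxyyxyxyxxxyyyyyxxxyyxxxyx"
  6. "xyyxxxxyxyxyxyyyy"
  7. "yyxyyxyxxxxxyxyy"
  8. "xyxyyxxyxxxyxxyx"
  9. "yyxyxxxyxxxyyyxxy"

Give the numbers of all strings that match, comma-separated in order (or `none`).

none

1 → no match
2 → no match
3 → no match
4 → no match
5 → no match
6 → no match
7 → no match
8 → no match
9 → no match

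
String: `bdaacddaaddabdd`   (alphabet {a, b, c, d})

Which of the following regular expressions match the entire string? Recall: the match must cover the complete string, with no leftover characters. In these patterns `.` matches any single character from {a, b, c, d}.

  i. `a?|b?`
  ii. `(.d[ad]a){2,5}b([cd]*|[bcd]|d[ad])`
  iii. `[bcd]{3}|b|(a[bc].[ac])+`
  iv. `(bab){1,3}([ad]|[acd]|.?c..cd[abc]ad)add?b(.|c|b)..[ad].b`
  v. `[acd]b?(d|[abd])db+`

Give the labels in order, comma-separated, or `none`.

i → no match
ii → match
iii → no match
iv → no match — must start with `bab`
v → no match — must end with `b`

ii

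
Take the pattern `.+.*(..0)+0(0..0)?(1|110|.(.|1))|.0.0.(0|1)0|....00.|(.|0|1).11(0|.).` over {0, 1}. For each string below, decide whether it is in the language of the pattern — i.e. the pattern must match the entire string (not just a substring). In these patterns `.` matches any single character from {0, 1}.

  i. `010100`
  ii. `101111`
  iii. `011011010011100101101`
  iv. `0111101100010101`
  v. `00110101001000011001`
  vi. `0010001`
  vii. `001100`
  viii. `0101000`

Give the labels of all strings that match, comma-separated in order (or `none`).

ii, v, vi, vii, viii

i → no match
ii → match
iii → no match
iv → no match
v → match
vi → match
vii → match
viii → match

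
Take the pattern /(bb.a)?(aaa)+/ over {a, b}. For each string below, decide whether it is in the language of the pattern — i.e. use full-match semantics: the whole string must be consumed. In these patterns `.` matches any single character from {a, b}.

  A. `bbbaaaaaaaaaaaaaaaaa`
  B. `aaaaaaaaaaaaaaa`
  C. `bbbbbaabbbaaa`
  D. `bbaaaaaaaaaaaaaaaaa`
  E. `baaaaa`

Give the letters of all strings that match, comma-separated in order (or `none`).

B, D

A → no match
B → match
C → no match
D → match
E → no match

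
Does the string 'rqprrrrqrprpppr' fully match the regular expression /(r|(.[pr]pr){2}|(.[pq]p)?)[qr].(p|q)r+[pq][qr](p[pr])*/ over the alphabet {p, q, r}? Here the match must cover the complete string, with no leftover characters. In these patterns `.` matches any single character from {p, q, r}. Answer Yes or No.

Yes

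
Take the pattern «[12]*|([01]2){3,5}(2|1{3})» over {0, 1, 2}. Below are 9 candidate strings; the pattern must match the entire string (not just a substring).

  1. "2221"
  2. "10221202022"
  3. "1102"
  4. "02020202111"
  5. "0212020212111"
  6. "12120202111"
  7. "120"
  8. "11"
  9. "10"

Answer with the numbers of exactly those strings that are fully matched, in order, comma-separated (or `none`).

1 → match
2 → no match
3 → no match
4 → match
5 → match
6 → match
7 → no match
8 → match
9 → no match

1, 4, 5, 6, 8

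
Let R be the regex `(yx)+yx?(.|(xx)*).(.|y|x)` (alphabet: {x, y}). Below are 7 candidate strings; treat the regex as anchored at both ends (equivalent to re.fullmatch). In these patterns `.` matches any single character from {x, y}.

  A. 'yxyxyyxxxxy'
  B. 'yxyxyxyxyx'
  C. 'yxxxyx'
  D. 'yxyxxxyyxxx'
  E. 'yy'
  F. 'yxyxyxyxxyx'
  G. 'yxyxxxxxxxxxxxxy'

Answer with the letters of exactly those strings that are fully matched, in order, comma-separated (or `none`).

A → no match
B → match
C → no match
D → no match
E → no match — must start with 'yx'
F → match
G → match

B, F, G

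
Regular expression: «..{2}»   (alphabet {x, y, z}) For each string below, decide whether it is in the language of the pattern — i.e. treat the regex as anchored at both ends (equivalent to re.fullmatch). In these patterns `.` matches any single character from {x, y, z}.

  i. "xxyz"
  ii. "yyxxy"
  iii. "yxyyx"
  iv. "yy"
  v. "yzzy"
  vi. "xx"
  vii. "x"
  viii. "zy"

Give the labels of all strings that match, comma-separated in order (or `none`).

none

i. "xxyz" → no match
ii. "yyxxy" → no match
iii. "yxyyx" → no match
iv. "yy" → no match
v. "yzzy" → no match
vi. "xx" → no match
vii. "x" → no match
viii. "zy" → no match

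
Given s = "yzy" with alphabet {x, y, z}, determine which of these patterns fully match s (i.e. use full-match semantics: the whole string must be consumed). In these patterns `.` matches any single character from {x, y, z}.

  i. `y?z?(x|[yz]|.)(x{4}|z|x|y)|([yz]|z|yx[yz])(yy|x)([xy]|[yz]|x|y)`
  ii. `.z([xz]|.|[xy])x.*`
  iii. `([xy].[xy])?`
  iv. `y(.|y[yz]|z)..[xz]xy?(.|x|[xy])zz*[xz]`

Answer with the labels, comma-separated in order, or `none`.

i → match
ii → no match
iii → match
iv → no match

i, iii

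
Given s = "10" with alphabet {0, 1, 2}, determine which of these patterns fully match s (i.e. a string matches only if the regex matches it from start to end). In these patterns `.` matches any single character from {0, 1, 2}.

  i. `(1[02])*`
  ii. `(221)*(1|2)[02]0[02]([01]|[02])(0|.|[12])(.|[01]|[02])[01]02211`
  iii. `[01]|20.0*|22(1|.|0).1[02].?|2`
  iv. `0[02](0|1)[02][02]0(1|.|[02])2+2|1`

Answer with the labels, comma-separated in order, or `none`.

i → match
ii → no match — must end with "02211"
iii → no match
iv → no match

i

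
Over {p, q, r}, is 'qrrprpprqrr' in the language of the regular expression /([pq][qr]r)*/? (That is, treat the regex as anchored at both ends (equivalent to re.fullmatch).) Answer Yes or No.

No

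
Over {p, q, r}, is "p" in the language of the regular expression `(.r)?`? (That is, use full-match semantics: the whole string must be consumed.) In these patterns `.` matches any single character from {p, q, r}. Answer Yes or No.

No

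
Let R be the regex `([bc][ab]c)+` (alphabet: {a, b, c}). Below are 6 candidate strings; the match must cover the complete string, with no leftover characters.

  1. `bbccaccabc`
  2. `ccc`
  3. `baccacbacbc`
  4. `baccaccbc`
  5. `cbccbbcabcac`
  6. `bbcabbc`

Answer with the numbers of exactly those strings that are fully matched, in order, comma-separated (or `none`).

4

1 → no match
2 → no match
3 → no match
4 → match
5 → no match
6 → no match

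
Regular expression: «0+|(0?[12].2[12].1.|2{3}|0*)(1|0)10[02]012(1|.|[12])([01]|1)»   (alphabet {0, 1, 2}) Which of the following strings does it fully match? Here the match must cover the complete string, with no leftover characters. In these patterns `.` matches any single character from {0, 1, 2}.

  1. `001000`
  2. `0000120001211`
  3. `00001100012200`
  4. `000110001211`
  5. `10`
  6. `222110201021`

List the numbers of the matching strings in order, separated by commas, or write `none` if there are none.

1 → no match
2 → no match
3 → no match
4 → match
5 → no match
6 → no match

4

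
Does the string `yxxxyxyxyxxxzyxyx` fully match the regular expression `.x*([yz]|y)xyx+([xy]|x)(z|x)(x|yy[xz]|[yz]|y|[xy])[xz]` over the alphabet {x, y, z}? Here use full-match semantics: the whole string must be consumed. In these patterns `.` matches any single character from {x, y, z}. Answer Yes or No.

No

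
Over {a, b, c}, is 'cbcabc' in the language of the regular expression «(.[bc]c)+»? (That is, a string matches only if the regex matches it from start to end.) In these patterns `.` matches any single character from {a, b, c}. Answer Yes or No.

Yes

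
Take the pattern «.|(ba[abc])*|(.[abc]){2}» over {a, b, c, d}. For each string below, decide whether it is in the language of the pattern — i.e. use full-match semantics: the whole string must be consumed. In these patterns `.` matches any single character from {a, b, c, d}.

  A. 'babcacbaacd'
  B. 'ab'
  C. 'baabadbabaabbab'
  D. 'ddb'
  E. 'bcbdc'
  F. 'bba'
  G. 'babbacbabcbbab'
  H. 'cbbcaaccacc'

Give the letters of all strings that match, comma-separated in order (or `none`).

A → no match
B → no match
C → no match
D → no match
E → no match
F → no match
G → no match
H → no match

none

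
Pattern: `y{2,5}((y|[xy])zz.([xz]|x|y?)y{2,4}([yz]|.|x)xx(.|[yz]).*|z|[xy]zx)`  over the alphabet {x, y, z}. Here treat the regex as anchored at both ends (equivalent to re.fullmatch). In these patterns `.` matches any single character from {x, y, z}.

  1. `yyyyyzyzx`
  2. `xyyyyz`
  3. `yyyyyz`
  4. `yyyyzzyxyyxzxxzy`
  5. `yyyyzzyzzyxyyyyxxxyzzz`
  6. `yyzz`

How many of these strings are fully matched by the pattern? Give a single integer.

1 → no match
2 → no match — must start with `y`
3 → match
4 → no match
5 → no match
6 → no match
Total matched: 1

1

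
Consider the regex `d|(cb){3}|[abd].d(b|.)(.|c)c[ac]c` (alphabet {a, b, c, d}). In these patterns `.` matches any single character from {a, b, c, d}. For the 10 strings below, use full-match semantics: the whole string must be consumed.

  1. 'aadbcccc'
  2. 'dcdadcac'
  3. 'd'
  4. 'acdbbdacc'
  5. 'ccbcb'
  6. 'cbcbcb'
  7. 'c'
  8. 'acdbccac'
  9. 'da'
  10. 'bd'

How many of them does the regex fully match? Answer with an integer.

5

1. 'aadbcccc' → match
2. 'dcdadcac' → match
3. 'd' → match
4. 'acdbbdacc' → no match
5. 'ccbcb' → no match
6. 'cbcbcb' → match
7. 'c' → no match
8. 'acdbccac' → match
9. 'da' → no match
10. 'bd' → no match
Total matched: 5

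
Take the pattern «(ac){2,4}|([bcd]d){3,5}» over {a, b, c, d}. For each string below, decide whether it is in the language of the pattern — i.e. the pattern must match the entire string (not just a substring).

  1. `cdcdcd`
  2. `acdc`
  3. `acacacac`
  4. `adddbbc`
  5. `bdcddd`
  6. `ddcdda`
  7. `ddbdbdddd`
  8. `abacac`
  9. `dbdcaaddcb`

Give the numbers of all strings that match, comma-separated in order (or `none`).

1, 3, 5

1 → match
2 → no match
3 → match
4 → no match
5 → match
6 → no match
7 → no match
8 → no match
9 → no match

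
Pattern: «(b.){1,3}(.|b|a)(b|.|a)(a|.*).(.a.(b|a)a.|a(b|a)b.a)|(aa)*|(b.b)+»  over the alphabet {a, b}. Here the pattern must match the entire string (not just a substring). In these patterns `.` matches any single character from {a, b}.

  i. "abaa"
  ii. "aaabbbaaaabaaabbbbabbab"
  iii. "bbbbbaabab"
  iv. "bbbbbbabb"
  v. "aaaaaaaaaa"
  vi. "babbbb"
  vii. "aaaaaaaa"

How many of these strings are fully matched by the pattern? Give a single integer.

i → no match
ii → no match
iii → no match
iv → no match
v → match
vi → match
vii → match
Total matched: 3

3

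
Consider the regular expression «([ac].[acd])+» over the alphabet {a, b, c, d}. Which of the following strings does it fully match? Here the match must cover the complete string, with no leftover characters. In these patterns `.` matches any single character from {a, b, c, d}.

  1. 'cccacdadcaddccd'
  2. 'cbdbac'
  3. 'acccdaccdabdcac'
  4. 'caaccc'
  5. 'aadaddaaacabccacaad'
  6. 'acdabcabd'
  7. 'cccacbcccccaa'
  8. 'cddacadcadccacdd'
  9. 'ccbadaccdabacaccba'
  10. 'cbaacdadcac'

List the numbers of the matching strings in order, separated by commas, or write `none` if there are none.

1 → match
2. 'cbdbac' → no match
3 → match
4. 'caaccc' → match
5 → no match
6. 'acdabcabd' → match
7 → no match
8 → no match
9 → no match
10. 'cbaacdadcac' → no match

1, 3, 4, 6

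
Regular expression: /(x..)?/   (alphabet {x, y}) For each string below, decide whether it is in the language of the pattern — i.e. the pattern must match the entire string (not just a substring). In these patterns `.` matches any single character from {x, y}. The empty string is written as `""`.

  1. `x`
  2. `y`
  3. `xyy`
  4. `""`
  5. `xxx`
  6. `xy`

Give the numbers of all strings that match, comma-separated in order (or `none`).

3, 4, 5

1 → no match
2 → no match
3 → match
4 → match
5 → match
6 → no match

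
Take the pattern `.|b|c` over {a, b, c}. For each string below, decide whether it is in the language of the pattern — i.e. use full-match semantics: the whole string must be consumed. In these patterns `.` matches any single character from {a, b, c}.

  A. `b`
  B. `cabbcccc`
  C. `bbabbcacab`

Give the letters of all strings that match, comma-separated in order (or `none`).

A → match
B → no match
C → no match

A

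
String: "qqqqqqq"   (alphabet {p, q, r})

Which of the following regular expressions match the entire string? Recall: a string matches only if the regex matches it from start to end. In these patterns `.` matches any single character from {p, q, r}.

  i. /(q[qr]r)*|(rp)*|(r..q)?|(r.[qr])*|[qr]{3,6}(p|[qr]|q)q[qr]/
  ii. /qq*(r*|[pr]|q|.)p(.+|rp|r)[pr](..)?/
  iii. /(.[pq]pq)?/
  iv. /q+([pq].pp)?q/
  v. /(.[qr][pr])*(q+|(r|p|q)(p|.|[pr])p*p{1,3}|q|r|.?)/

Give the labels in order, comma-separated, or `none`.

i → match
ii → no match
iii → no match
iv → match
v → match

i, iv, v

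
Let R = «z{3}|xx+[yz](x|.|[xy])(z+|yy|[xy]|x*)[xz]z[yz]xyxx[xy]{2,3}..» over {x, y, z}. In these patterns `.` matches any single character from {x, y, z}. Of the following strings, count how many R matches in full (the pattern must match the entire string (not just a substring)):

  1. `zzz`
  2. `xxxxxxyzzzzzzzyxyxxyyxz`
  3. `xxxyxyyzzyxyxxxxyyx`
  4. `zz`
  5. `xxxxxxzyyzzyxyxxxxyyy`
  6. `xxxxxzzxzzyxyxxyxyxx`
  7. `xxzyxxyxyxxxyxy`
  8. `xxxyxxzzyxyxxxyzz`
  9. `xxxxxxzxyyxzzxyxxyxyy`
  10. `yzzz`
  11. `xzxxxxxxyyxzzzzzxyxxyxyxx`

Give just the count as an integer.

7

1 → match
2 → match
3 → match
4 → no match
5 → match
6 → match
7 → no match
8 → match
9 → match
10 → no match
11 → no match
Total matched: 7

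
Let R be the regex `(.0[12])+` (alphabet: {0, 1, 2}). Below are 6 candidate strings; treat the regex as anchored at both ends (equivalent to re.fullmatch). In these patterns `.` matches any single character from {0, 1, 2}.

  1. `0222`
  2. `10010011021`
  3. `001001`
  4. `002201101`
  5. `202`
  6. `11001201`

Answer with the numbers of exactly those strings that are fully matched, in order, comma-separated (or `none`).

1 → no match
2 → no match
3 → match
4 → match
5 → match
6 → no match

3, 4, 5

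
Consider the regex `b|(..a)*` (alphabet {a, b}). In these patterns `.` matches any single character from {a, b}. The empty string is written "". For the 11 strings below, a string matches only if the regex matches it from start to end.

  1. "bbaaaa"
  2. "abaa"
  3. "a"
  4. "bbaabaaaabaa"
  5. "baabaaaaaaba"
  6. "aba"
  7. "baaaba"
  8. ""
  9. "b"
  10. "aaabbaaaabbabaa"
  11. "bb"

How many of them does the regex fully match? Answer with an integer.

1 → match
2 → no match
3 → no match
4 → match
5 → match
6 → match
7 → match
8 → match
9 → match
10 → match
11 → no match
Total matched: 8

8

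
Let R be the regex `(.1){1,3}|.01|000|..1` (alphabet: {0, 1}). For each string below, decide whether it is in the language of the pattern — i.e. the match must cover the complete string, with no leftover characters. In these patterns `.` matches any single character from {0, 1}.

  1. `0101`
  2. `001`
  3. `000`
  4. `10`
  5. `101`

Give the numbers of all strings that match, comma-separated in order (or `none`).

1, 2, 3, 5

1 → match
2 → match
3 → match
4 → no match
5 → match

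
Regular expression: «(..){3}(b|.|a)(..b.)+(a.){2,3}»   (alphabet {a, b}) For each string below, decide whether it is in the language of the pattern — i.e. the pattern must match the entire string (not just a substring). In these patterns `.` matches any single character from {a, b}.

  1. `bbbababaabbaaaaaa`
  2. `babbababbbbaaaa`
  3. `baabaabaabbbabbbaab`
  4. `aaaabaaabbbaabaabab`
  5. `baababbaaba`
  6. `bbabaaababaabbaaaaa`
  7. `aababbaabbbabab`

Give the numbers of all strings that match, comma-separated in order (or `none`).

1 → match
2 → match
3 → no match
4 → match
5 → no match
6 → match
7 → match

1, 2, 4, 6, 7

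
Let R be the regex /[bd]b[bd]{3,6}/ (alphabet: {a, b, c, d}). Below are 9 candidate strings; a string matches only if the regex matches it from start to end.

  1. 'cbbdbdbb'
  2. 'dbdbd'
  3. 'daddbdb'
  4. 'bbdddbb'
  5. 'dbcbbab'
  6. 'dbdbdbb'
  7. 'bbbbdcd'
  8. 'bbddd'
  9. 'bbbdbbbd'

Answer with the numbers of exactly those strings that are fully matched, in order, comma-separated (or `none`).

2, 4, 6, 8, 9

1 → no match
2 → match
3 → no match
4 → match
5 → no match
6 → match
7 → no match
8 → match
9 → match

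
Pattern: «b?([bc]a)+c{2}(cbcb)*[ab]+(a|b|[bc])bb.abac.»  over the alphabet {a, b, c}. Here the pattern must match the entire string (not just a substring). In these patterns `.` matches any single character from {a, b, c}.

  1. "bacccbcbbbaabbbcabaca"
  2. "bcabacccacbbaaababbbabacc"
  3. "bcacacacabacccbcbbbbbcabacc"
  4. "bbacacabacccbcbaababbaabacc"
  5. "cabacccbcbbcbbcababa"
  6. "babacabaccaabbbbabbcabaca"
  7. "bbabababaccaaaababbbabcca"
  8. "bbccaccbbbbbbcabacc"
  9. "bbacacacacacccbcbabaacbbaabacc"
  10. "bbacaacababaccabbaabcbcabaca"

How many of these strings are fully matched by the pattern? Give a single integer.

5

1 → match
2 → no match
3 → match
4 → match
5 → no match
6 → match
7 → no match
8 → no match
9 → match
10 → no match
Total matched: 5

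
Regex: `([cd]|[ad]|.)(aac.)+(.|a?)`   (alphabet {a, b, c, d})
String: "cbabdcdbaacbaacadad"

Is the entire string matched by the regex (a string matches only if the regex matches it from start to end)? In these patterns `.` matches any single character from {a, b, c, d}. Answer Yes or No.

No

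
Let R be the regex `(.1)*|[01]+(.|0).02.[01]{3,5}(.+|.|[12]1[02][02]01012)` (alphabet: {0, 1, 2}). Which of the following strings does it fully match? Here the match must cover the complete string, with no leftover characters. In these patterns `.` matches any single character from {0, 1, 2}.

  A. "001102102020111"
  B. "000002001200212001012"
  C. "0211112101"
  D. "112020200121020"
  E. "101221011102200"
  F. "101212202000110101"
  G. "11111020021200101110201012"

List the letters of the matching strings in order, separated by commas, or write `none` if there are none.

none

A → no match
B → no match
C → no match
D → no match
E → no match
F → no match
G → no match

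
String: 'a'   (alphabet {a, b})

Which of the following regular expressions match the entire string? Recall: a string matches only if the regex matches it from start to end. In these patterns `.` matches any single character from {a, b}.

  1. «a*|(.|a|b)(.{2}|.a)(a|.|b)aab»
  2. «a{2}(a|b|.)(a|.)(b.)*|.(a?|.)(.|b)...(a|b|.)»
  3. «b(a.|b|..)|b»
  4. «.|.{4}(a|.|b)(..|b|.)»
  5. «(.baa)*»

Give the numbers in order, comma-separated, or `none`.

1, 4

1 → match
2 → no match
3 → no match — must start with 'b'
4 → match
5 → no match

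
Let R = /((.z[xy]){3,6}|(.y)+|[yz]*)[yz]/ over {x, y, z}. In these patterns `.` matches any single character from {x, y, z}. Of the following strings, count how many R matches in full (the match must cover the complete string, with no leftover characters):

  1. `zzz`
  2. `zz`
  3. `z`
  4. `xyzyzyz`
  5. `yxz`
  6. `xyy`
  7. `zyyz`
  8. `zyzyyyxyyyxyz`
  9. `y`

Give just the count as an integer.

8

1. `zzz` → match
2. `zz` → match
3. `z` → match
4. `xyzyzyz` → match
5. `yxz` → no match
6. `xyy` → match
7. `zyyz` → match
8 → match
9. `y` → match
Total matched: 8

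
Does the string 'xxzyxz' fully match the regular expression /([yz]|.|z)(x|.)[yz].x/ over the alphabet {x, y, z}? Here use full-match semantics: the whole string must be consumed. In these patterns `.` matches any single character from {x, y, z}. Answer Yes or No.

Every match must end with 'x', but 'xxzyxz' does not.

No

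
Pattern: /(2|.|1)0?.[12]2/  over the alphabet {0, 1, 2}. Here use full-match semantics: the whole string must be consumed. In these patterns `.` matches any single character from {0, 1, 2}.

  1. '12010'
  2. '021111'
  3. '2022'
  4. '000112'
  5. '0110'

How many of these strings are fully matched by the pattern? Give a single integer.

1 → no match — must end with '2'
2 → no match — must end with '2'
3 → match
4 → no match
5 → no match — must end with '2'
Total matched: 1

1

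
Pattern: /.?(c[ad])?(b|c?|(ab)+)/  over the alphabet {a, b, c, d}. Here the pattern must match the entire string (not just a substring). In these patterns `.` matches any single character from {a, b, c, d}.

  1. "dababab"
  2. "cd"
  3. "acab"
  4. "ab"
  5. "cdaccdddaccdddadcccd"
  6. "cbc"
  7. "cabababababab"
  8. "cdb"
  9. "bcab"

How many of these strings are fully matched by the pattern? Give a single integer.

7

1 → match
2 → match
3 → match
4 → match
5 → no match
6 → no match
7 → match
8 → match
9 → match
Total matched: 7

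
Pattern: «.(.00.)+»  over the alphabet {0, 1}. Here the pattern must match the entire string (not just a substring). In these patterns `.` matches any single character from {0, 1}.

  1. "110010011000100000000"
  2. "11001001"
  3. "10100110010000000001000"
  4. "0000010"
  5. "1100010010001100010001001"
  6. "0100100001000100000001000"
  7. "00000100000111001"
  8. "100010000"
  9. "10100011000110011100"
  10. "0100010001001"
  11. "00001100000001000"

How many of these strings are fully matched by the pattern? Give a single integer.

5

1 → no match
2 → no match
3 → no match
4 → no match
5 → match
6 → match
7 → no match
8 → match
9 → no match
10 → match
11 → match
Total matched: 5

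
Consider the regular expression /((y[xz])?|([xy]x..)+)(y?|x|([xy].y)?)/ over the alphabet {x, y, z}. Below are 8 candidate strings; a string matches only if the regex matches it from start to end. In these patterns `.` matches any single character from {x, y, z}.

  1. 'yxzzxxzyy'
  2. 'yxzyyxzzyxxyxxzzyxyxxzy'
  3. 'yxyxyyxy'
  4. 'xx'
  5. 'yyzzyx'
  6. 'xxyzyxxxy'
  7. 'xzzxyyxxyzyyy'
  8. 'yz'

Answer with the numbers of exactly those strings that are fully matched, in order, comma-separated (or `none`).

1 → match
2 → match
3 → no match
4 → no match
5 → no match
6 → match
7 → no match
8 → match

1, 2, 6, 8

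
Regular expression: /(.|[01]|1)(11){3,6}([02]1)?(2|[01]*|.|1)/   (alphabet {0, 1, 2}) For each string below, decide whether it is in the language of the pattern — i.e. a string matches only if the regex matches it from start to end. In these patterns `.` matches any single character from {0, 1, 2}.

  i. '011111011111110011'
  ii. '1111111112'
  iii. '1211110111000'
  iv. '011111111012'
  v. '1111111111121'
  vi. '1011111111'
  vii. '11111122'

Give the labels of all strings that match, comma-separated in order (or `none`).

ii, iv, v

i → no match
ii. '1111111112' → match
iii → no match
iv. '011111111012' → match
v → match
vi. '1011111111' → no match
vii. '11111122' → no match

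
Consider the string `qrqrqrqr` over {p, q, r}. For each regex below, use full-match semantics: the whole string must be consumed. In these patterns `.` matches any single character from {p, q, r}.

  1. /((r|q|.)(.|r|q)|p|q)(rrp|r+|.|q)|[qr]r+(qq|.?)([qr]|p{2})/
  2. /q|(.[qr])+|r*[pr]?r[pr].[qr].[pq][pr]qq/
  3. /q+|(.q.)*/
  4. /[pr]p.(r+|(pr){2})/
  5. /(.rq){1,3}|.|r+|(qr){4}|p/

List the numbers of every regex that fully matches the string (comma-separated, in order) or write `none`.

1 → no match
2 → match
3 → no match
4 → no match
5 → match

2, 5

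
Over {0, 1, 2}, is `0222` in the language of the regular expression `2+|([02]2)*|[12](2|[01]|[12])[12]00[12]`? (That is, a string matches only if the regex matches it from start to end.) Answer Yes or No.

Yes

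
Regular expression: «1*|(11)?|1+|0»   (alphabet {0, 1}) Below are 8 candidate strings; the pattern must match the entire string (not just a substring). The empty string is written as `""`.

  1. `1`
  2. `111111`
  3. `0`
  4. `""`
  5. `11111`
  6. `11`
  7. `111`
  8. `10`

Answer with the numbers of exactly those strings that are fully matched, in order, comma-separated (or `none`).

1, 2, 3, 4, 5, 6, 7

1 → match
2 → match
3 → match
4 → match
5 → match
6 → match
7 → match
8 → no match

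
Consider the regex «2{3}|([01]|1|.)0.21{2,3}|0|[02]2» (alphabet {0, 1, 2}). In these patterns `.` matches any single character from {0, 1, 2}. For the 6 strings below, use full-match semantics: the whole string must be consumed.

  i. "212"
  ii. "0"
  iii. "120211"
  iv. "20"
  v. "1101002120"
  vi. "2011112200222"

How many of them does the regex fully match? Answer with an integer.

1

i. "212" → no match
ii. "0" → match
iii. "120211" → no match
iv. "20" → no match
v. "1101002120" → no match
vi → no match
Total matched: 1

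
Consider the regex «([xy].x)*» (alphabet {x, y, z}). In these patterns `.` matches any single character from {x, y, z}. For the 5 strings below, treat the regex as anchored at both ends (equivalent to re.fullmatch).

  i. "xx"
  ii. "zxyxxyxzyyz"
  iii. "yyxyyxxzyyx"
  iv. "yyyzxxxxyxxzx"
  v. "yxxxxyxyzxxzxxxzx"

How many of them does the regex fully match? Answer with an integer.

0

i → no match
ii → no match
iii → no match
iv → no match
v → no match
Total matched: 0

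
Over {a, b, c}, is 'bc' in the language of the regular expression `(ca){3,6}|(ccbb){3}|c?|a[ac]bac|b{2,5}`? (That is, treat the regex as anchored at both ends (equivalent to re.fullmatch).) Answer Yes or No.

No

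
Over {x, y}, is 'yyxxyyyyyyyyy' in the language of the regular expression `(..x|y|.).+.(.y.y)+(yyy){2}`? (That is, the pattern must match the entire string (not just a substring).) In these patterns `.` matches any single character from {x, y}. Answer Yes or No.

Yes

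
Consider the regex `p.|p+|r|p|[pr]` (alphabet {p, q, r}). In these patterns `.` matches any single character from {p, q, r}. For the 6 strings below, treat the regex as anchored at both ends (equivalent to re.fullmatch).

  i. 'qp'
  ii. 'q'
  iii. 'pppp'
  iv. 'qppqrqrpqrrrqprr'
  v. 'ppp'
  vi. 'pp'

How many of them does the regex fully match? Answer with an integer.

3

i → no match
ii → no match
iii → match
iv → no match
v → match
vi → match
Total matched: 3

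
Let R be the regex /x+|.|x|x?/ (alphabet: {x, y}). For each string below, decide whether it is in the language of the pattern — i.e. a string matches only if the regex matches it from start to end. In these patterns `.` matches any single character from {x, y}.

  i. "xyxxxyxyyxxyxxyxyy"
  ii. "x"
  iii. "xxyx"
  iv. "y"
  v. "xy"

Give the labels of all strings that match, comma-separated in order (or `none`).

ii, iv

i → no match
ii. "x" → match
iii. "xxyx" → no match
iv. "y" → match
v. "xy" → no match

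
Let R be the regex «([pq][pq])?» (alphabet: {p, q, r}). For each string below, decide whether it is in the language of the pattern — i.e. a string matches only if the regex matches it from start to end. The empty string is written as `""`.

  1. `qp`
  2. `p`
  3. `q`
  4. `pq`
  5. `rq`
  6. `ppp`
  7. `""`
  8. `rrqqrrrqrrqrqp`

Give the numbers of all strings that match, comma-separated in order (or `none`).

1, 4, 7

1 → match
2 → no match
3 → no match
4 → match
5 → no match
6 → no match
7 → match
8 → no match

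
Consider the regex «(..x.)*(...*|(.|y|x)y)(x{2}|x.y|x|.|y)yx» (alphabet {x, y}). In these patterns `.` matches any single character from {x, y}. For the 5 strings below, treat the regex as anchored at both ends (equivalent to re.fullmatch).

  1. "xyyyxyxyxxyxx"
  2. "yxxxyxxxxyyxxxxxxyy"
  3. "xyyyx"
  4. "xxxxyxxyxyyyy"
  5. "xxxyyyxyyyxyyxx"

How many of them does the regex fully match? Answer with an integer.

1

1 → no match — must end with "yx"
2 → no match — must end with "yx"
3. "xyyyx" → match
4 → no match — must end with "yx"
5 → no match — must end with "yx"
Total matched: 1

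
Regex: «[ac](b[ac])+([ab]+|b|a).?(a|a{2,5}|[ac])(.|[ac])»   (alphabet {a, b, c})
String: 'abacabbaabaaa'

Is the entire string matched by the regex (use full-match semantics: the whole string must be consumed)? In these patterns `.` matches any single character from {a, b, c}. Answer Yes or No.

No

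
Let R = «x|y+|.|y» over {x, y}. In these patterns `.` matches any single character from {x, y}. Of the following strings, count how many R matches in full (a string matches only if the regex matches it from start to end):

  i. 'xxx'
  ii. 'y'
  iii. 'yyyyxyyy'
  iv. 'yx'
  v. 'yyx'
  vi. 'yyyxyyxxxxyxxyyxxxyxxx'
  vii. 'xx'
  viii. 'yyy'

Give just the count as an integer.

i → no match
ii → match
iii → no match
iv → no match
v → no match
vi → no match
vii → no match
viii → match
Total matched: 2

2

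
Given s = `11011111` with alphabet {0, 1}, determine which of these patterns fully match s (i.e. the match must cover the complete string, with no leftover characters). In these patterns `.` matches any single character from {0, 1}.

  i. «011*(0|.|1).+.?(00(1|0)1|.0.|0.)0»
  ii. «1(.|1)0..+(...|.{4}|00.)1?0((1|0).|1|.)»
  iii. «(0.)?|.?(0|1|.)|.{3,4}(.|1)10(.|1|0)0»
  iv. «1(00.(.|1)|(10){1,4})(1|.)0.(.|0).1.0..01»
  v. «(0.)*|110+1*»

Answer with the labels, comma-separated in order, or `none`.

i → no match — must start with `01`
ii → no match
iii → no match
iv → no match — must end with `01`
v → match

v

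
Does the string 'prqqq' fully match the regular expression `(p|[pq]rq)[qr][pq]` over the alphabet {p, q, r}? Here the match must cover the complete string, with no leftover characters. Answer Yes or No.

Yes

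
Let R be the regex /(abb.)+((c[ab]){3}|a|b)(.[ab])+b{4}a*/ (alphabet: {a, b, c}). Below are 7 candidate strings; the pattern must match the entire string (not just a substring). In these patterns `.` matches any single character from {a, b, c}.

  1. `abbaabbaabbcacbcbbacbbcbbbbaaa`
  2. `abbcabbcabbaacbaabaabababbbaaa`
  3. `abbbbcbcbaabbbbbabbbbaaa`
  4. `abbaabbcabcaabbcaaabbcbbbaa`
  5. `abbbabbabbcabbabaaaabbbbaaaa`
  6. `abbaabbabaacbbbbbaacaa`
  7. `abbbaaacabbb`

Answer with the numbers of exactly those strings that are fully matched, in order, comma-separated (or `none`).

3

1 → no match
2 → no match
3 → match
4 → no match
5 → no match
6 → no match
7. `abbbaaacabbb` → no match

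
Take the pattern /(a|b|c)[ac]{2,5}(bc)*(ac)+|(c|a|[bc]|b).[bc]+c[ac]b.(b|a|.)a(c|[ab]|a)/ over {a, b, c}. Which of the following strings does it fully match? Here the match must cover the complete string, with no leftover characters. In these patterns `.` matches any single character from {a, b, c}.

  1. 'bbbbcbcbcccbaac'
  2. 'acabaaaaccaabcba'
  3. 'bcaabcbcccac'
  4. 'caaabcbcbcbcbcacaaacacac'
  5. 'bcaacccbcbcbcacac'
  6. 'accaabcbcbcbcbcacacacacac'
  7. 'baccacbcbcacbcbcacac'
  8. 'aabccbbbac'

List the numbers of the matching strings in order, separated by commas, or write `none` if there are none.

1 → no match
2 → no match
3 → no match
4 → no match
5 → no match
6 → match
7 → no match
8 → match

6, 8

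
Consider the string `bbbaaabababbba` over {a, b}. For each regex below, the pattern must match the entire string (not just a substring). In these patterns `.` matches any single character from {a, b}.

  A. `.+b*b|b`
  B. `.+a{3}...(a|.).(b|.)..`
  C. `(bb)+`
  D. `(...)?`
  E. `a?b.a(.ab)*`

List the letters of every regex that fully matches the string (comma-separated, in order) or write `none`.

A → no match — must end with `b`
B → match
C → no match — must end with `bb`
D → no match
E → no match

B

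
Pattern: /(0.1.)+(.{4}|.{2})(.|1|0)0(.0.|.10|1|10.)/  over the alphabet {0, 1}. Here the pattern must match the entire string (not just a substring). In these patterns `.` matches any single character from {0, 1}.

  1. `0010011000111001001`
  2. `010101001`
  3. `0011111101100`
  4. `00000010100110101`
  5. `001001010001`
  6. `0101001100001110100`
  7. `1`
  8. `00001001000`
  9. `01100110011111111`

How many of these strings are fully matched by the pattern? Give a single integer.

1

1 → match
2 → no match
3 → no match
4 → no match
5 → no match
6 → no match
7 → no match — must start with `0`
8 → no match
9 → no match
Total matched: 1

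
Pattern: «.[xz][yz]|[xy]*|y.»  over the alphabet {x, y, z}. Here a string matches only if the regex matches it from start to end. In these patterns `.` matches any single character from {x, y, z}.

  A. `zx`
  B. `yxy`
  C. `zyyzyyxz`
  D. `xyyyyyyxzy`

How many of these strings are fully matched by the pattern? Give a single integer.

A → no match
B → match
C → no match
D → no match
Total matched: 1

1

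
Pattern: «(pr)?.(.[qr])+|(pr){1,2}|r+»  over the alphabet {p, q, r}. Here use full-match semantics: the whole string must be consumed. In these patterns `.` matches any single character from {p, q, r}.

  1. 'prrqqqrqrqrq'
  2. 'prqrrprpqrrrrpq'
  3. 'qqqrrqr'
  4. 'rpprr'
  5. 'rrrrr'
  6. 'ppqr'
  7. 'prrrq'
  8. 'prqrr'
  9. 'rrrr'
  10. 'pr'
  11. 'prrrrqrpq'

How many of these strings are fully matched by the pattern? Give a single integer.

8

1 → no match
2 → match
3 → match
4 → no match
5 → match
6 → no match
7 → match
8 → match
9 → match
10 → match
11 → match
Total matched: 8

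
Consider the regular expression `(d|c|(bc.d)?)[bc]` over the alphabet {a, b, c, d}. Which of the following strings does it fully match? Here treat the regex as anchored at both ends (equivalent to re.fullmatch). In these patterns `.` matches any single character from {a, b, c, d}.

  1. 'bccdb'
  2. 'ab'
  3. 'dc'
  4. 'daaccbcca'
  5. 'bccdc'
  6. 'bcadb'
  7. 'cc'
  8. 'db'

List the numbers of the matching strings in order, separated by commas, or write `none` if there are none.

1. 'bccdb' → match
2. 'ab' → no match
3. 'dc' → match
4. 'daaccbcca' → no match
5. 'bccdc' → match
6. 'bcadb' → match
7. 'cc' → match
8. 'db' → match

1, 3, 5, 6, 7, 8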